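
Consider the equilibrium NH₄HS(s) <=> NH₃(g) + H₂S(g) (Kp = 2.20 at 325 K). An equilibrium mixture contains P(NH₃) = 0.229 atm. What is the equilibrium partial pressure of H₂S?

P(H₂S) = 9.61 atm

(NH₄HS is a pure solid — omitted from Kp.)
At equilibrium, Kp = P(NH₃)·P(H₂S) = 2.20.
(0.229)·(P(H₂S)) = 2.20
P(H₂S) = 9.61 atm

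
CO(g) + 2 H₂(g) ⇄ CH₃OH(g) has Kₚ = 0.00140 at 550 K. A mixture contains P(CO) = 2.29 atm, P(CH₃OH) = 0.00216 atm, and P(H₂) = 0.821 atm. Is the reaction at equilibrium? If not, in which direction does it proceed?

no net change (already at equilibrium)

Qₚ = P(CH₃OH) / (P(CO)·P(H₂)²) = (0.00216) / ((2.29)·(0.821)²) = 0.00140
Qₚ = 0.00140 = Kₚ, so the system is already at equilibrium.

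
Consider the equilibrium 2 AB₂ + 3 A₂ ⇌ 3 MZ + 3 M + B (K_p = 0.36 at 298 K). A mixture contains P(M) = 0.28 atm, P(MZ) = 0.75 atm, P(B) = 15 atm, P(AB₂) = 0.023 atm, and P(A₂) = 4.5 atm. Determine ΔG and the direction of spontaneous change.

ΔG = 5.15 kJ/mol; the forward reaction is non-spontaneous

Q_p = P(MZ)³·P(M)³·P(B) / (P(AB₂)²·P(A₂)³) = (0.75)³·(0.28)³·(15) / ((0.023)²·(4.5)³) = 2.88
ΔG = RT ln(Q_p/K_p) = (8.314 J mol⁻¹ K⁻¹)(298 K) × ln(2.88/0.36)
   = (2.478 kJ/mol)(2.079) = 5.15 kJ/mol
ΔG > 0, so the forward reaction is non-spontaneous (proceeds in reverse).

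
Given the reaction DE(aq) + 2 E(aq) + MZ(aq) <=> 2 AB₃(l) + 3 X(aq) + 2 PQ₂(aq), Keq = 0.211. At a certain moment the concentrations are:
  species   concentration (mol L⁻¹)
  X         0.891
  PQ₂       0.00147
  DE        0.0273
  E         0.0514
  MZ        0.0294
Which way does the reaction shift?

(AB₃ is a pure liquid — omitted from Q.)
Q = [X]³·[PQ₂]² / ([DE]·[E]²·[MZ]) = (0.891)³·(0.00147)² / ((0.0273)·(0.0514)²·(0.0294)) = 0.721
Q = 0.721 > Keq = 0.211, so the reverse reaction proceeds.

in the reverse direction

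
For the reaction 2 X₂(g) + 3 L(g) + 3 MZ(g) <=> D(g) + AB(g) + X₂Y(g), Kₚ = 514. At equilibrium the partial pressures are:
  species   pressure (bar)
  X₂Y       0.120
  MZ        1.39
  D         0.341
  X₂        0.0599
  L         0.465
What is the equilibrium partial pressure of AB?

At equilibrium, Kₚ = P(D)·P(AB)·P(X₂Y) / (P(X₂)²·P(L)³·P(MZ)³) = 514.
(0.341)·(P(AB))·(0.120) / ((0.0599)²·(0.465)³·(1.39)³) = 514
P(AB) = 12.2 bar

P(AB) = 12.2 bar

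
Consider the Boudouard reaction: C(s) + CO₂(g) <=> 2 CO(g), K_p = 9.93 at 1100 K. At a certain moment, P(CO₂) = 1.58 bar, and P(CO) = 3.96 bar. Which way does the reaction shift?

neither direction; the system is at equilibrium

(C is a pure solid — omitted from Q_p.)
Q_p = P(CO)² / P(CO₂) = (3.96)² / (1.58) = 9.93
Q_p = 9.93 = K_p, so the system is already at equilibrium.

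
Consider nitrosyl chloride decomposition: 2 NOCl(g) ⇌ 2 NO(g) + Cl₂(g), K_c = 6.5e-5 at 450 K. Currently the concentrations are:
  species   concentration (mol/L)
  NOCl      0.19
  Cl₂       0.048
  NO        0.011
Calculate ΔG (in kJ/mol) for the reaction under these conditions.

Q_c = [NO]²·[Cl₂] / [NOCl]² = (0.011)²·(0.048) / (0.19)² = 1.61e-4
ΔG = RT ln(Q_c/K_c) = (8.314 J mol⁻¹ K⁻¹)(450 K) × ln(1.61e-4/6.5e-5)
   = (3.741 kJ/mol)(0.9070) = 3.39 kJ/mol
ΔG > 0, so the forward reaction is non-spontaneous (proceeds in reverse).

ΔG = 3.39 kJ/mol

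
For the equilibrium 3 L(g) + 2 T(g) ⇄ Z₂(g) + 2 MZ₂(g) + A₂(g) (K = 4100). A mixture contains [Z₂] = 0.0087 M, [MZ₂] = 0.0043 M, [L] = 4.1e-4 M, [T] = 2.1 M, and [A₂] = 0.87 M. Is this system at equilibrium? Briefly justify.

no; Q < K, reaction proceeds forward

Q = [Z₂]·[MZ₂]²·[A₂] / ([L]³·[T]²) = (0.0087)·(0.0043)²·(0.87) / ((4.1e-4)³·(2.1)²) = 460
Q = 460 < K = 4100: net forward reaction.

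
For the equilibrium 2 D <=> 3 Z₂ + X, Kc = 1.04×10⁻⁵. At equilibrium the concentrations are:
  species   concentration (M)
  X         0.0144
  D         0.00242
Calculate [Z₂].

[Z₂] = 0.00162 M

At equilibrium, Kc = [Z₂]³·[X] / [D]² = 1.04×10⁻⁵.
([Z₂])³·(0.0144) / (0.00242)² = 1.04×10⁻⁵
[Z₂]³ = 4.23×10⁻⁹ ⇒ [Z₂] = 0.00162 M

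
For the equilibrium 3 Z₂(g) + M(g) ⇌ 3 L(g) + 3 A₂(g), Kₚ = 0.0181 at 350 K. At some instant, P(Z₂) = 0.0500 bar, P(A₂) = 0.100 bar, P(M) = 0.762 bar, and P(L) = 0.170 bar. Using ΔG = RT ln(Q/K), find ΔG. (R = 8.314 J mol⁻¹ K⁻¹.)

ΔG = 3.05 kJ/mol

Qₚ = P(L)³·P(A₂)³ / (P(Z₂)³·P(M)) = (0.170)³·(0.100)³ / ((0.0500)³·(0.762)) = 0.0516
ΔG = RT ln(Qₚ/Kₚ) = (8.314 J mol⁻¹ K⁻¹)(350 K) × ln(0.0516/0.0181)
   = (2.910 kJ/mol)(1.048) = 3.05 kJ/mol
ΔG > 0, so the forward reaction is non-spontaneous (proceeds in reverse).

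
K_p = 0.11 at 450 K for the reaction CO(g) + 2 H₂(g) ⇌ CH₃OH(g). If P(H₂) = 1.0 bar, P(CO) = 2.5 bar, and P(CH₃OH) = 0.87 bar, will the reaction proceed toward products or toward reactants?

Q_p = P(CH₃OH) / (P(CO)·P(H₂)²) = (0.87) / ((2.5)·(1.0)²) = 0.35
Q_p = 0.35 > K_p = 0.11, so the reverse reaction proceeds.

toward reactants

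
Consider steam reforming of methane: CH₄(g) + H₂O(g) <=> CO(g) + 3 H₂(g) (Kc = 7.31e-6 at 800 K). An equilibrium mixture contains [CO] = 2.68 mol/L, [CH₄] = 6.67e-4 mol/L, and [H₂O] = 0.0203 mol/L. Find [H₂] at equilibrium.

At equilibrium, Kc = [CO]·[H₂]³ / ([CH₄]·[H₂O]) = 7.31e-6.
(2.68)·([H₂])³ / ((6.67e-4)·(0.0203)) = 7.31e-6
[H₂]³ = 3.69e-11 ⇒ [H₂] = 3.33e-4 mol/L

[H₂] = 3.33e-4 mol/L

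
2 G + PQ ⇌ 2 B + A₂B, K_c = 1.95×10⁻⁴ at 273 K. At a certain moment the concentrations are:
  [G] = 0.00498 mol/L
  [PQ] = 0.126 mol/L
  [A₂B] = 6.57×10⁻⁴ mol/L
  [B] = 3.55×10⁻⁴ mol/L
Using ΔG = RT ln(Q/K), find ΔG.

Q_c = [B]²·[A₂B] / ([G]²·[PQ]) = (3.55×10⁻⁴)²·(6.57×10⁻⁴) / ((0.00498)²·(0.126)) = 2.65×10⁻⁵
ΔG = RT ln(Q_c/K_c) = (8.314 J mol⁻¹ K⁻¹)(273 K) × ln(2.65×10⁻⁵/1.95×10⁻⁴)
   = (2.270 kJ/mol)(-1.996) = -4.53 kJ/mol
ΔG < 0, so the forward reaction is spontaneous (proceeds forward).

ΔG = -4.53 kJ/mol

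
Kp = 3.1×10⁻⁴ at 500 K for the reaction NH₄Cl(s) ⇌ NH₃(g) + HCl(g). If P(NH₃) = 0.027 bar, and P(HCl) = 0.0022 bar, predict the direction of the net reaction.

in the forward direction

(NH₄Cl is a pure solid — omitted from Qp.)
Qp = P(NH₃)·P(HCl) = (0.027)·(0.0022) = 5.9×10⁻⁵
Qp = 5.9×10⁻⁵ < Kp = 3.1×10⁻⁴, so the forward reaction proceeds.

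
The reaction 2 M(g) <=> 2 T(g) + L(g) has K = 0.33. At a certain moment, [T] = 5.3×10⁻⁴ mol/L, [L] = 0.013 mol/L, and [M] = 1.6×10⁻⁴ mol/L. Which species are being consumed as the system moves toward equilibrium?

Q = [T]²·[L] / [M]² = (5.3×10⁻⁴)²·(0.013) / (1.6×10⁻⁴)² = 0.14
Q = 0.14 < K = 0.33: net forward reaction.

M (reactants)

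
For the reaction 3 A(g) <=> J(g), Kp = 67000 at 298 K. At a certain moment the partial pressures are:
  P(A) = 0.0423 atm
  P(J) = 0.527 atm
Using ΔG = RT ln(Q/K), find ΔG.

Qp = P(J) / P(A)³ = (0.527) / (0.0423)³ = 6960
ΔG = RT ln(Qp/Kp) = (8.314 J mol⁻¹ K⁻¹)(298 K) × ln(6960/67000)
   = (2.478 kJ/mol)(-2.265) = -5.61 kJ/mol
ΔG < 0, so the forward reaction is spontaneous (proceeds forward).

ΔG = -5.61 kJ/mol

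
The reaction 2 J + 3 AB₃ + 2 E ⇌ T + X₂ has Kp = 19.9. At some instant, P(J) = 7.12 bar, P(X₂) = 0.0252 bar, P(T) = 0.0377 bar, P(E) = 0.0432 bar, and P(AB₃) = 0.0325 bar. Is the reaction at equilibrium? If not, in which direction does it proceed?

Qp = P(T)·P(X₂) / (P(J)²·P(AB₃)³·P(E)²) = (0.0377)·(0.0252) / ((7.12)²·(0.0325)³·(0.0432)²) = 293
Qp = 293 > Kp = 19.9, so the reverse reaction proceeds.

to the left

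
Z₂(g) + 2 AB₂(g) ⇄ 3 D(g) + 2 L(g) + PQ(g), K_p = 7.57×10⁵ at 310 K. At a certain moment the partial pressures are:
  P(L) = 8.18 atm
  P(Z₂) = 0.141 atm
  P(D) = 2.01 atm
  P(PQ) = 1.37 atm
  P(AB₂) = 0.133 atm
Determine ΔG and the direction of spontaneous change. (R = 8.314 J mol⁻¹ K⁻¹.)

ΔG = -2.40 kJ/mol; the forward reaction is spontaneous

Q_p = P(D)³·P(L)²·P(PQ) / (P(Z₂)·P(AB₂)²) = (2.01)³·(8.18)²·(1.37) / ((0.141)·(0.133)²) = 2.98×10⁵
ΔG = RT ln(Q_p/K_p) = (8.314 J mol⁻¹ K⁻¹)(310 K) × ln(2.98×10⁵/7.57×10⁵)
   = (2.577 kJ/mol)(-0.9323) = -2.40 kJ/mol
ΔG < 0, so the forward reaction is spontaneous (proceeds forward).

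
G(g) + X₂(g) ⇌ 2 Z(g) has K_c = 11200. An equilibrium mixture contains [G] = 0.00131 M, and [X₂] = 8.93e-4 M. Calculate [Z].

At equilibrium, K_c = [Z]² / ([G]·[X₂]) = 11200.
([Z])² / ((0.00131)·(8.93e-4)) = 11200
[Z]² = 0.0131 ⇒ [Z] = 0.114 M

[Z] = 0.114 M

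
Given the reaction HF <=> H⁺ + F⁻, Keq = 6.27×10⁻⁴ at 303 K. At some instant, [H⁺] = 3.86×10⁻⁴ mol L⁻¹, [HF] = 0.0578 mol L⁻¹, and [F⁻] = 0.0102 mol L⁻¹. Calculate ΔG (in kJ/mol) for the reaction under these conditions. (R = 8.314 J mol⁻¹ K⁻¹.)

Q = [H⁺]·[F⁻] / [HF] = (3.86×10⁻⁴)·(0.0102) / (0.0578) = 6.81×10⁻⁵
ΔG = RT ln(Q/Keq) = (8.314 J mol⁻¹ K⁻¹)(303 K) × ln(6.81×10⁻⁵/6.27×10⁻⁴)
   = (2.519 kJ/mol)(-2.220) = -5.59 kJ/mol
ΔG < 0, so the forward reaction is spontaneous (proceeds forward).

ΔG = -5.59 kJ/mol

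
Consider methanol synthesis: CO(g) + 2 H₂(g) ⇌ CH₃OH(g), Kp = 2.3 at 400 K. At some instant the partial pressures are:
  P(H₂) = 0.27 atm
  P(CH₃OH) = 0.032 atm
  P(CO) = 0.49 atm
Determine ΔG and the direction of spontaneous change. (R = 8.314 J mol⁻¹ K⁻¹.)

ΔG = -3.14 kJ/mol; the forward reaction is spontaneous

Qp = P(CH₃OH) / (P(CO)·P(H₂)²) = (0.032) / ((0.49)·(0.27)²) = 0.896
ΔG = RT ln(Qp/Kp) = (8.314 J mol⁻¹ K⁻¹)(400 K) × ln(0.896/2.3)
   = (3.326 kJ/mol)(-0.9427) = -3.14 kJ/mol
ΔG < 0, so the forward reaction is spontaneous (proceeds forward).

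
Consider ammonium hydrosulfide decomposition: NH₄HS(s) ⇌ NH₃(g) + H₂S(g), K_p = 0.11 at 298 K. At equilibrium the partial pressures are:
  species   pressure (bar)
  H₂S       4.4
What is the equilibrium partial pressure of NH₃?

P(NH₃) = 0.025 bar

(NH₄HS is a pure solid — omitted from K_p.)
At equilibrium, K_p = P(NH₃)·P(H₂S) = 0.11.
(P(NH₃))·(4.4) = 0.11
P(NH₃) = 0.0250 = 0.025 bar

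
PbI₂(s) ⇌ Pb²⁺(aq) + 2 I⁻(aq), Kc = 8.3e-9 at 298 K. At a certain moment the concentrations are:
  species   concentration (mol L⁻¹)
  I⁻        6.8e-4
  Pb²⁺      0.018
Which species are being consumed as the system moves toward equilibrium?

(PbI₂ is a pure solid — omitted from Qc.)
Qc = [Pb²⁺]·[I⁻]² = (0.018)·(6.8e-4)² = 8.3e-9
Qc = 8.3e-9 = Kc; the system is at equilibrium.

none (at equilibrium)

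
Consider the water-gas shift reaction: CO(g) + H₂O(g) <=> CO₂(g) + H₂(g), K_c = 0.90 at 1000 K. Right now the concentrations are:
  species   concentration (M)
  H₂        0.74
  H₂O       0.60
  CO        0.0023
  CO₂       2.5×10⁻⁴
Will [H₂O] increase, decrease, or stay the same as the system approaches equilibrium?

Q_c = [CO₂]·[H₂] / ([CO]·[H₂O]) = (2.5×10⁻⁴)·(0.74) / ((0.0023)·(0.60)) = 0.13
Q_c = 0.13 < K_c = 0.90: net forward reaction.
H₂O is a reactant, so it decreases.

decrease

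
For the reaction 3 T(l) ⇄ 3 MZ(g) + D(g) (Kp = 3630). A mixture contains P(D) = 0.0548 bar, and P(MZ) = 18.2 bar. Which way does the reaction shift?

forward (toward products)

(T is a pure liquid — omitted from Qp.)
Qp = P(MZ)³·P(D) = (18.2)³·(0.0548) = 330
Qp = 330 < Kp = 3630, so the forward reaction proceeds.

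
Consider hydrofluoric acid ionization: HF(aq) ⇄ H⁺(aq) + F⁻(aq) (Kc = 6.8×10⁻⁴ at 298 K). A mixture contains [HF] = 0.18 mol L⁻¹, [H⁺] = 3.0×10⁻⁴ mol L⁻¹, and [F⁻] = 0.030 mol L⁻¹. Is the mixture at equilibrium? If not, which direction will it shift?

no; Q < K, reaction proceeds forward

Qc = [H⁺]·[F⁻] / [HF] = (3.0×10⁻⁴)·(0.030) / (0.18) = 5.0×10⁻⁵
Qc = 5.0×10⁻⁵ < Kc = 6.8×10⁻⁴: net forward reaction.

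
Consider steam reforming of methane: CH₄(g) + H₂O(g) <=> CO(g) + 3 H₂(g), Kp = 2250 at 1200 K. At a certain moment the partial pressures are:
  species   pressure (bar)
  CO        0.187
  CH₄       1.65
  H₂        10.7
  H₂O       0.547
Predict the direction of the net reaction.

forward (toward products)

Qp = P(CO)·P(H₂)³ / (P(CH₄)·P(H₂O)) = (0.187)·(10.7)³ / ((1.65)·(0.547)) = 254
Qp = 254 < Kp = 2250, so the forward reaction proceeds.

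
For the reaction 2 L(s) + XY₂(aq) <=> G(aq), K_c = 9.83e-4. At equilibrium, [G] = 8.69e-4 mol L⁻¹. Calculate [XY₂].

(L is a pure solid — omitted from K_c.)
At equilibrium, K_c = [G] / [XY₂] = 9.83e-4.
(8.69e-4) / ([XY₂]) = 9.83e-4
[XY₂] = 0.884 mol L⁻¹

[XY₂] = 0.884 mol L⁻¹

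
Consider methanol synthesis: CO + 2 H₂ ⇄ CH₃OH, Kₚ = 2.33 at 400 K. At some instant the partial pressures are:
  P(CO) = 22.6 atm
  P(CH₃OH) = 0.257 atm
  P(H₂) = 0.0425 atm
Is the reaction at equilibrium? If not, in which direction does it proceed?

to the left

Qₚ = P(CH₃OH) / (P(CO)·P(H₂)²) = (0.257) / ((22.6)·(0.0425)²) = 6.30
Qₚ = 6.30 > Kₚ = 2.33, so the reverse reaction proceeds.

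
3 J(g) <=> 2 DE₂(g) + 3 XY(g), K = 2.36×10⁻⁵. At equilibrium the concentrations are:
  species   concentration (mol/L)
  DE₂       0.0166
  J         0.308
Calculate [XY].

[XY] = 0.136 mol/L

At equilibrium, K = [DE₂]²·[XY]³ / [J]³ = 2.36×10⁻⁵.
(0.0166)²·([XY])³ / (0.308)³ = 2.36×10⁻⁵
[XY]³ = 0.00250 ⇒ [XY] = 0.136 mol/L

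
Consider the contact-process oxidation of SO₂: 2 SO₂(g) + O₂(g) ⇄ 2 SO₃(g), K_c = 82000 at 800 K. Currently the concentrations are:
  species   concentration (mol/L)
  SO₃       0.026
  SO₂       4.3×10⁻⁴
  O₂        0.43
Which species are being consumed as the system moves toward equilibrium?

Q_c = [SO₃]² / ([SO₂]²·[O₂]) = (0.026)² / ((4.3×10⁻⁴)²·(0.43)) = 8500
Q_c = 8500 < K_c = 82000: net forward reaction.

SO₂, O₂ (reactants)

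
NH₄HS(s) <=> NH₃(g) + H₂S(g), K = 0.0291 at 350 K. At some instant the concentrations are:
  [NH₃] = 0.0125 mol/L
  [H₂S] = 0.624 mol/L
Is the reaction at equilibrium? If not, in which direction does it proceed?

in the forward direction

(NH₄HS is a pure solid — omitted from Q.)
Q = [NH₃]·[H₂S] = (0.0125)·(0.624) = 0.00780
Q = 0.00780 < K = 0.0291, so the forward reaction proceeds.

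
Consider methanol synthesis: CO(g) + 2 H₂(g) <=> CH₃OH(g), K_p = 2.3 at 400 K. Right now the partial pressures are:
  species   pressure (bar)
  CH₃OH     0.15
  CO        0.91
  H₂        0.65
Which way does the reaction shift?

Q_p = P(CH₃OH) / (P(CO)·P(H₂)²) = (0.15) / ((0.91)·(0.65)²) = 0.39
Q_p = 0.39 < K_p = 2.3, so the forward reaction proceeds.

to the right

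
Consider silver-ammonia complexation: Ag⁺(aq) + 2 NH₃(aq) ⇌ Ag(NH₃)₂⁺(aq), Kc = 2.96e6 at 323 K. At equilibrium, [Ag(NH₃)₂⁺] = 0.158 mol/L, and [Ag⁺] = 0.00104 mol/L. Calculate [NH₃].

At equilibrium, Kc = [Ag(NH₃)₂⁺] / ([Ag⁺]·[NH₃]²) = 2.96e6.
(0.158) / ((0.00104)·([NH₃])²) = 2.96e6
[NH₃]² = 5.13e-5 ⇒ [NH₃] = 0.00716 mol/L

[NH₃] = 0.00716 mol/L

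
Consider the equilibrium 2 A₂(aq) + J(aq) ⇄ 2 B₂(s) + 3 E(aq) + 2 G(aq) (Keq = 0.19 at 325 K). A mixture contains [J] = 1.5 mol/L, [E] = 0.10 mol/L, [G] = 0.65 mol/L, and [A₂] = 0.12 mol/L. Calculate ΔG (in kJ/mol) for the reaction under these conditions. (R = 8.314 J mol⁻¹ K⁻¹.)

(B₂ is a pure solid — omitted from Q.)
Q = [E]³·[G]² / ([A₂]²·[J]) = (0.10)³·(0.65)² / ((0.12)²·(1.5)) = 0.0196
ΔG = RT ln(Q/Keq) = (8.314 J mol⁻¹ K⁻¹)(325 K) × ln(0.0196/0.19)
   = (2.702 kJ/mol)(-2.271) = -6.14 kJ/mol
ΔG < 0, so the forward reaction is spontaneous (proceeds forward).

ΔG = -6.14 kJ/mol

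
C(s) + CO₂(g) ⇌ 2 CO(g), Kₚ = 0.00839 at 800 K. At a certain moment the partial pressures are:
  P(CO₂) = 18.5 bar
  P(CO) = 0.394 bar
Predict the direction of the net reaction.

(C is a pure solid — omitted from Qₚ.)
Qₚ = P(CO)² / P(CO₂) = (0.394)² / (18.5) = 0.00839
Qₚ = 0.00839 = Kₚ, so the system is already at equilibrium.

at equilibrium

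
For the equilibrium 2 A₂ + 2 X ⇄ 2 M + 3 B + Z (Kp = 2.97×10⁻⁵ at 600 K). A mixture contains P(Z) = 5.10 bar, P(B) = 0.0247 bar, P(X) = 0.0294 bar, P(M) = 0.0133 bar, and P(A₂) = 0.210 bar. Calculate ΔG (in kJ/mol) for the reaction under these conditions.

Qp = P(M)²·P(B)³·P(Z) / (P(A₂)²·P(X)²) = (0.0133)²·(0.0247)³·(5.10) / ((0.210)²·(0.0294)²) = 3.57×10⁻⁴
ΔG = RT ln(Qp/Kp) = (8.314 J mol⁻¹ K⁻¹)(600 K) × ln(3.57×10⁻⁴/2.97×10⁻⁵)
   = (4.988 kJ/mol)(2.487) = 12.4 kJ/mol
ΔG > 0, so the forward reaction is non-spontaneous (proceeds in reverse).

ΔG = 12.4 kJ/mol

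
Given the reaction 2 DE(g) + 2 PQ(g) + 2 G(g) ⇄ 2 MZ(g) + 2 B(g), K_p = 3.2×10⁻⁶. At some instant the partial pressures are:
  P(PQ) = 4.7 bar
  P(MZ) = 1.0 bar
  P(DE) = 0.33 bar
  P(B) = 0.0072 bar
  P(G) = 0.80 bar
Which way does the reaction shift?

Q_p = P(MZ)²·P(B)² / (P(DE)²·P(PQ)²·P(G)²) = (1.0)²·(0.0072)² / ((0.33)²·(4.7)²·(0.80)²) = 3.4×10⁻⁵
Q_p = 3.4×10⁻⁵ > K_p = 3.2×10⁻⁶, so the reverse reaction proceeds.

in the reverse direction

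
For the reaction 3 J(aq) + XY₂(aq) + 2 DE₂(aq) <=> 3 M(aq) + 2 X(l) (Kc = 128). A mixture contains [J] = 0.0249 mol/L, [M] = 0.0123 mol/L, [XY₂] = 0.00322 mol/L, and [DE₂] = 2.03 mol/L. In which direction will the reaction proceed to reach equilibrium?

toward products

(X is a pure liquid — omitted from Qc.)
Qc = [M]³ / ([J]³·[XY₂]·[DE₂]²) = (0.0123)³ / ((0.0249)³·(0.00322)·(2.03)²) = 9.08
Qc = 9.08 < Kc = 128, so the forward reaction proceeds.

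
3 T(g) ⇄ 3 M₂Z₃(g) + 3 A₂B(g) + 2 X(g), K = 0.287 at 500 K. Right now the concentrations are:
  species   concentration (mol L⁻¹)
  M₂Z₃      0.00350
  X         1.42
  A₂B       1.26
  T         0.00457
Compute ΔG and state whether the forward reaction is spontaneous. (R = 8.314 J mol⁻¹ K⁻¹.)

ΔG = 7.66 kJ/mol; the forward reaction is non-spontaneous

Q = [M₂Z₃]³·[A₂B]³·[X]² / [T]³ = (0.00350)³·(1.26)³·(1.42)² / (0.00457)³ = 1.81
ΔG = RT ln(Q/K) = (8.314 J mol⁻¹ K⁻¹)(500 K) × ln(1.81/0.287)
   = (4.157 kJ/mol)(1.842) = 7.66 kJ/mol
ΔG > 0, so the forward reaction is non-spontaneous (proceeds in reverse).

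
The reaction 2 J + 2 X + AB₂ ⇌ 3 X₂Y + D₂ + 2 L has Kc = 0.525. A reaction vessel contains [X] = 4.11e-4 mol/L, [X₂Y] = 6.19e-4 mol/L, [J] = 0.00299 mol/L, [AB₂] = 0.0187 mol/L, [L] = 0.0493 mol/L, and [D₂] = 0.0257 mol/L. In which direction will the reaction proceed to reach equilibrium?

at equilibrium

Qc = [X₂Y]³·[D₂]·[L]² / ([J]²·[X]²·[AB₂]) = (6.19e-4)³·(0.0257)·(0.0493)² / ((0.00299)²·(4.11e-4)²·(0.0187)) = 0.525
Qc = 0.525 = Kc, so the system is already at equilibrium.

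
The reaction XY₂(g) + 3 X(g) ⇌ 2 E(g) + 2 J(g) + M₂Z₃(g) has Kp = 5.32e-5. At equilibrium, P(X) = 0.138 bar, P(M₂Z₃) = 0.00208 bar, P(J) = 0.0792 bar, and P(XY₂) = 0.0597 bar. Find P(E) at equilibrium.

At equilibrium, Kp = P(E)²·P(J)²·P(M₂Z₃) / (P(XY₂)·P(X)³) = 5.32e-5.
(P(E))²·(0.0792)²·(0.00208) / ((0.0597)·(0.138)³) = 5.32e-5
P(E)² = 6.40e-4 ⇒ P(E) = 0.0253 bar

P(E) = 0.0253 bar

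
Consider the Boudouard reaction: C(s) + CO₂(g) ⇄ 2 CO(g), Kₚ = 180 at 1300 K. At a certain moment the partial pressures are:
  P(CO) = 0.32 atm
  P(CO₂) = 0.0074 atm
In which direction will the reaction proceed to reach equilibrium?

(C is a pure solid — omitted from Qₚ.)
Qₚ = P(CO)² / P(CO₂) = (0.32)² / (0.0074) = 14
Qₚ = 14 < Kₚ = 180, so the forward reaction proceeds.

forward (toward products)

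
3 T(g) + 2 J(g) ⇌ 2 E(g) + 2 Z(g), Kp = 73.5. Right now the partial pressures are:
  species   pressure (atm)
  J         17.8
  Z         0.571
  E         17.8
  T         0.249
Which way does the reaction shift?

toward products

Qp = P(E)²·P(Z)² / (P(T)³·P(J)²) = (17.8)²·(0.571)² / ((0.249)³·(17.8)²) = 21.1
Qp = 21.1 < Kp = 73.5, so the forward reaction proceeds.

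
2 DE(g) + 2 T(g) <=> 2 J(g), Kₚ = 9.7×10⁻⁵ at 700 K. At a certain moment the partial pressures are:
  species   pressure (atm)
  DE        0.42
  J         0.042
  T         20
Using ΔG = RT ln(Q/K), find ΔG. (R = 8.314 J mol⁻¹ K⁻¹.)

ΔG = -7.89 kJ/mol

Qₚ = P(J)² / (P(DE)²·P(T)²) = (0.042)² / ((0.42)²·(20)²) = 2.50×10⁻⁵
ΔG = RT ln(Qₚ/Kₚ) = (8.314 J mol⁻¹ K⁻¹)(700 K) × ln(2.50×10⁻⁵/9.7×10⁻⁵)
   = (5.820 kJ/mol)(-1.356) = -7.89 kJ/mol
ΔG < 0, so the forward reaction is spontaneous (proceeds forward).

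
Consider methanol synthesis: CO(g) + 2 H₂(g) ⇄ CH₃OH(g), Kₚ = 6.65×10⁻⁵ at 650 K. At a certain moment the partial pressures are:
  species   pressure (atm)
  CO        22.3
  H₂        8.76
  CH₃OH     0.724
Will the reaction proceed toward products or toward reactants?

to the left

Qₚ = P(CH₃OH) / (P(CO)·P(H₂)²) = (0.724) / ((22.3)·(8.76)²) = 4.23×10⁻⁴
Qₚ = 4.23×10⁻⁴ > Kₚ = 6.65×10⁻⁵, so the reverse reaction proceeds.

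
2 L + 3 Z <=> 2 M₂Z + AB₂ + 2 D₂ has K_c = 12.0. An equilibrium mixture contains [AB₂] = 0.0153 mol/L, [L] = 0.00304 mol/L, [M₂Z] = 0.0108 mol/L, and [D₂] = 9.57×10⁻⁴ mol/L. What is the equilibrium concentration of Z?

At equilibrium, K_c = [M₂Z]²·[AB₂]·[D₂]² / ([L]²·[Z]³) = 12.0.
(0.0108)²·(0.0153)·(9.57×10⁻⁴)² / ((0.00304)²·([Z])³) = 12.0
[Z]³ = 1.47×10⁻⁸ ⇒ [Z] = 0.00245 mol/L

[Z] = 0.00245 mol/L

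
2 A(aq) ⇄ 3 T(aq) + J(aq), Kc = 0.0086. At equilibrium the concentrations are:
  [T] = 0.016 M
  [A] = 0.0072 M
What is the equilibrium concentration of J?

At equilibrium, Kc = [T]³·[J] / [A]² = 0.0086.
(0.016)³·([J]) / (0.0072)² = 0.0086
[J] = 0.109 = 0.11 M

[J] = 0.11 M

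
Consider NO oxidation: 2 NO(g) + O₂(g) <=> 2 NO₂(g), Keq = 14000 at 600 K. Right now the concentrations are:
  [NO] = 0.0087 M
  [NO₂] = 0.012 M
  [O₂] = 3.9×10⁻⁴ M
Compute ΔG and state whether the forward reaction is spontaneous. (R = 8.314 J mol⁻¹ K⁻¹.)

ΔG = -5.26 kJ/mol; the forward reaction is spontaneous

Q = [NO₂]² / ([NO]²·[O₂]) = (0.012)² / ((0.0087)²·(3.9×10⁻⁴)) = 4880
ΔG = RT ln(Q/Keq) = (8.314 J mol⁻¹ K⁻¹)(600 K) × ln(4880/14000)
   = (4.988 kJ/mol)(-1.054) = -5.26 kJ/mol
ΔG < 0, so the forward reaction is spontaneous (proceeds forward).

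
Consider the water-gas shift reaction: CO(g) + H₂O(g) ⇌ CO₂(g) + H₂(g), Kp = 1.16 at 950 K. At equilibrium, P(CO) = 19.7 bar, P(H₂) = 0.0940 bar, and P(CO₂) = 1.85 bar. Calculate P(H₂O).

At equilibrium, Kp = P(CO₂)·P(H₂) / (P(CO)·P(H₂O)) = 1.16.
(1.85)·(0.0940) / ((19.7)·(P(H₂O))) = 1.16
P(H₂O) = 0.00761 bar

P(H₂O) = 0.00761 bar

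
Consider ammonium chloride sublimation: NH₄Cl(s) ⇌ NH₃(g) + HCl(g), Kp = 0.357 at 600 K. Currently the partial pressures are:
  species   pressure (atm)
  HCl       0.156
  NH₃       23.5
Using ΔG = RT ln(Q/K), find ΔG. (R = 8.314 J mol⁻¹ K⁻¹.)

ΔG = 11.6 kJ/mol

(NH₄Cl is a pure solid — omitted from Qp.)
Qp = P(NH₃)·P(HCl) = (23.5)·(0.156) = 3.67
ΔG = RT ln(Qp/Kp) = (8.314 J mol⁻¹ K⁻¹)(600 K) × ln(3.67/0.357)
   = (4.988 kJ/mol)(2.330) = 11.6 kJ/mol
ΔG > 0, so the forward reaction is non-spontaneous (proceeds in reverse).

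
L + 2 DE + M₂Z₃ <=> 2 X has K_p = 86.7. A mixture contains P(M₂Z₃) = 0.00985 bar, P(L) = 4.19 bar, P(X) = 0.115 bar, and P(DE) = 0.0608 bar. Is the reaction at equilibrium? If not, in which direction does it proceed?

Q_p = P(X)² / (P(L)·P(DE)²·P(M₂Z₃)) = (0.115)² / ((4.19)·(0.0608)²·(0.00985)) = 86.7
Q_p = 86.7 = K_p, so the system is already at equilibrium.

neither direction; the system is at equilibrium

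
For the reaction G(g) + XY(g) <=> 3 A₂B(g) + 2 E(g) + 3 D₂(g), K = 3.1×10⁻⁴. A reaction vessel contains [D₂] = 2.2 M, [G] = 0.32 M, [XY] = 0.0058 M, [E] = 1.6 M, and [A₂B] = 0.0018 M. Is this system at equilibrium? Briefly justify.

Q = [A₂B]³·[E]²·[D₂]³ / ([G]·[XY]) = (0.0018)³·(1.6)²·(2.2)³ / ((0.32)·(0.0058)) = 8.6×10⁻⁵
Q = 8.6×10⁻⁵ < K = 3.1×10⁻⁴: net forward reaction.

no; Q < K, reaction proceeds forward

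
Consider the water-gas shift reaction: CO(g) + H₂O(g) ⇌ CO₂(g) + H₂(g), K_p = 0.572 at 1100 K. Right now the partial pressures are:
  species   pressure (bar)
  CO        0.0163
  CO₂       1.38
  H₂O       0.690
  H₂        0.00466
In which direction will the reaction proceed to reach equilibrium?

Q_p = P(CO₂)·P(H₂) / (P(CO)·P(H₂O)) = (1.38)·(0.00466) / ((0.0163)·(0.690)) = 0.572
Q_p = 0.572 = K_p, so the system is already at equilibrium.

neither direction; the system is at equilibrium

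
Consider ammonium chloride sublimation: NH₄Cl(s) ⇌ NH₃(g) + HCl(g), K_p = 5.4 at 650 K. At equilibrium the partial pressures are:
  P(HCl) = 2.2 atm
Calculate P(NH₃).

(NH₄Cl is a pure solid — omitted from K_p.)
At equilibrium, K_p = P(NH₃)·P(HCl) = 5.4.
(P(NH₃))·(2.2) = 5.4
P(NH₃) = 2.45 = 2.5 atm

P(NH₃) = 2.5 atm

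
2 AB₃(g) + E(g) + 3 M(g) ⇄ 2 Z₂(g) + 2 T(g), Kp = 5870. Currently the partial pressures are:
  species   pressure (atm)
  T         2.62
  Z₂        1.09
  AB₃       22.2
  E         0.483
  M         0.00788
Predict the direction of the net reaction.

Qp = P(Z₂)²·P(T)² / (P(AB₃)²·P(E)·P(M)³) = (1.09)²·(2.62)² / ((22.2)²·(0.483)·(0.00788)³) = 70000
Qp = 70000 > Kp = 5870, so the reverse reaction proceeds.

to the left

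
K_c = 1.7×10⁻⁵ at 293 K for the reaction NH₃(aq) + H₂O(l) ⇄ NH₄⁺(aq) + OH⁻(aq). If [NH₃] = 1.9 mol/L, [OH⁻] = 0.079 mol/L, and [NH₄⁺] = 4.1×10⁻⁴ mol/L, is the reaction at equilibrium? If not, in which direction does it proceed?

(H₂O is a pure liquid — omitted from Q_c.)
Q_c = [NH₄⁺]·[OH⁻] / [NH₃] = (4.1×10⁻⁴)·(0.079) / (1.9) = 1.7×10⁻⁵
Q_c = 1.7×10⁻⁵ = K_c, so the system is already at equilibrium.

neither direction; the system is at equilibrium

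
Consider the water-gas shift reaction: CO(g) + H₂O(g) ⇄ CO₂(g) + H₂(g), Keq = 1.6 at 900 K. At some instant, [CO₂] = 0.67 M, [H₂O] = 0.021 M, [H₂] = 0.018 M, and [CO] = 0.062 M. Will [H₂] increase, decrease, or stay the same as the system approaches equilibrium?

decrease

Q = [CO₂]·[H₂] / ([CO]·[H₂O]) = (0.67)·(0.018) / ((0.062)·(0.021)) = 9.3
Q = 9.3 > Keq = 1.6: net reverse reaction.
H₂ is a product, so it decreases.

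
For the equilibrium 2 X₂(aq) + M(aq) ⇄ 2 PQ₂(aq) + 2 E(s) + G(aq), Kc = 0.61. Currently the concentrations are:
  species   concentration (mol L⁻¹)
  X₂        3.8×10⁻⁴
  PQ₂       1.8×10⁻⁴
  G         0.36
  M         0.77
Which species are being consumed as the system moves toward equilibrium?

(E is a pure solid — omitted from Qc.)
Qc = [PQ₂]²·[G] / ([X₂]²·[M]) = (1.8×10⁻⁴)²·(0.36) / ((3.8×10⁻⁴)²·(0.77)) = 0.10
Qc = 0.10 < Kc = 0.61: net forward reaction.

X₂, M (reactants)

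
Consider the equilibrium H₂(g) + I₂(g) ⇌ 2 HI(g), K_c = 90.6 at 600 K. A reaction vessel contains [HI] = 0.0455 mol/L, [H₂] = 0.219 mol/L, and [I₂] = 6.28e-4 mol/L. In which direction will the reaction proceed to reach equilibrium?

Q_c = [HI]² / ([H₂]·[I₂]) = (0.0455)² / ((0.219)·(6.28e-4)) = 15.1
Q_c = 15.1 < K_c = 90.6, so the forward reaction proceeds.

forward (toward products)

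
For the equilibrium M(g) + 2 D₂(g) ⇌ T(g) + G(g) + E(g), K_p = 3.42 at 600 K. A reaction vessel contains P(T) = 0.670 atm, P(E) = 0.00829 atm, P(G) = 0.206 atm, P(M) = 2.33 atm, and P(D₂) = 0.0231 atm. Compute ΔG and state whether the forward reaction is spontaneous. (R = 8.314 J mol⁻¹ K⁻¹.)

ΔG = -6.55 kJ/mol; the forward reaction is spontaneous

Q_p = P(T)·P(G)·P(E) / (P(M)·P(D₂)²) = (0.670)·(0.206)·(0.00829) / ((2.33)·(0.0231)²) = 0.920
ΔG = RT ln(Q_p/K_p) = (8.314 J mol⁻¹ K⁻¹)(600 K) × ln(0.920/3.42)
   = (4.988 kJ/mol)(-1.313) = -6.55 kJ/mol
ΔG < 0, so the forward reaction is spontaneous (proceeds forward).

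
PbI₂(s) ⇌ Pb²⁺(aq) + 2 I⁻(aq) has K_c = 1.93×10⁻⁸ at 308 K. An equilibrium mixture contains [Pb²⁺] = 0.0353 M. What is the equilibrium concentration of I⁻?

[I⁻] = 7.39×10⁻⁴ M

(PbI₂ is a pure solid — omitted from K_c.)
At equilibrium, K_c = [Pb²⁺]·[I⁻]² = 1.93×10⁻⁸.
(0.0353)·([I⁻])² = 1.93×10⁻⁸
[I⁻]² = 5.47×10⁻⁷ ⇒ [I⁻] = 7.39×10⁻⁴ M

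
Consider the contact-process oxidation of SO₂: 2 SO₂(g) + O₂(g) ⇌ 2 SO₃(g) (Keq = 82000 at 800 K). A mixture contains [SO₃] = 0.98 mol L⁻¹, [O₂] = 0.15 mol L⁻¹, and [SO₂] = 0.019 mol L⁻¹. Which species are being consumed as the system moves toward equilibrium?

Q = [SO₃]² / ([SO₂]²·[O₂]) = (0.98)² / ((0.019)²·(0.15)) = 18000
Q = 18000 < Keq = 82000: net forward reaction.

SO₂, O₂ (reactants)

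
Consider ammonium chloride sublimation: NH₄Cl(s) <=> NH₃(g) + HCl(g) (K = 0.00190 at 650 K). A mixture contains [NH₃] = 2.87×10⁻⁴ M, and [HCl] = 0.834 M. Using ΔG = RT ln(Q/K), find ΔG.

ΔG = -11.2 kJ/mol

(NH₄Cl is a pure solid — omitted from Q.)
Q = [NH₃]·[HCl] = (2.87×10⁻⁴)·(0.834) = 2.39×10⁻⁴
ΔG = RT ln(Q/K) = (8.314 J mol⁻¹ K⁻¹)(650 K) × ln(2.39×10⁻⁴/0.00190)
   = (5.404 kJ/mol)(-2.073) = -11.2 kJ/mol
ΔG < 0, so the forward reaction is spontaneous (proceeds forward).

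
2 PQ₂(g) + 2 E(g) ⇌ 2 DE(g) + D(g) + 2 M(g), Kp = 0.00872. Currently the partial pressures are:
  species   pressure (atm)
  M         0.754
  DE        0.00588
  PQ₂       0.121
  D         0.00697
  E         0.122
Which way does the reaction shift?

forward (toward products)

Qp = P(DE)²·P(D)·P(M)² / (P(PQ₂)²·P(E)²) = (0.00588)²·(0.00697)·(0.754)² / ((0.121)²·(0.122)²) = 6.29×10⁻⁴
Qp = 6.29×10⁻⁴ < Kp = 0.00872, so the forward reaction proceeds.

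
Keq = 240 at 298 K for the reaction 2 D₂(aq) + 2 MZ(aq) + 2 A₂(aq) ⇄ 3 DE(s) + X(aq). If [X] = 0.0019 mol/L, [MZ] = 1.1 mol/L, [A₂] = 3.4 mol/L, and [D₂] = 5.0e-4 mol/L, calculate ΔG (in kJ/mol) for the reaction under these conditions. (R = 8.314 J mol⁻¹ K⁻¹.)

(DE is a pure solid — omitted from Q.)
Q = [X] / ([D₂]²·[MZ]²·[A₂]²) = (0.0019) / ((5.0e-4)²·(1.1)²·(3.4)²) = 543
ΔG = RT ln(Q/Keq) = (8.314 J mol⁻¹ K⁻¹)(298 K) × ln(543/240)
   = (2.478 kJ/mol)(0.8165) = 2.02 kJ/mol
ΔG > 0, so the forward reaction is non-spontaneous (proceeds in reverse).

ΔG = 2.02 kJ/mol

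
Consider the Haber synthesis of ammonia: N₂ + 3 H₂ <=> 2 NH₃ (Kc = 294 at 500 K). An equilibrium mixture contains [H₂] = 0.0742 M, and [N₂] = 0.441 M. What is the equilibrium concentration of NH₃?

[NH₃] = 0.230 M

At equilibrium, Kc = [NH₃]² / ([N₂]·[H₂]³) = 294.
([NH₃])² / ((0.441)·(0.0742)³) = 294
[NH₃]² = 0.0530 ⇒ [NH₃] = 0.230 M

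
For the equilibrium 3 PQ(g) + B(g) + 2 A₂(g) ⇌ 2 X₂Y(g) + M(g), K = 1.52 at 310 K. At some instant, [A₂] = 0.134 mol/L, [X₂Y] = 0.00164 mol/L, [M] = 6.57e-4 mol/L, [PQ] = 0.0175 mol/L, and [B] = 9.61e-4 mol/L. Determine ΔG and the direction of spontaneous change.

Q = [X₂Y]²·[M] / ([PQ]³·[B]·[A₂]²) = (0.00164)²·(6.57e-4) / ((0.0175)³·(9.61e-4)·(0.134)²) = 19.1
ΔG = RT ln(Q/K) = (8.314 J mol⁻¹ K⁻¹)(310 K) × ln(19.1/1.52)
   = (2.577 kJ/mol)(2.531) = 6.52 kJ/mol
ΔG > 0, so the forward reaction is non-spontaneous (proceeds in reverse).

ΔG = 6.52 kJ/mol; the forward reaction is non-spontaneous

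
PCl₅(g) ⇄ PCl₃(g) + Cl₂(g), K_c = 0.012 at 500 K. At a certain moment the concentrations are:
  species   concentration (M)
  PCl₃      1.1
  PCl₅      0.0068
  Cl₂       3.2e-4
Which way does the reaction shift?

toward reactants

Q_c = [PCl₃]·[Cl₂] / [PCl₅] = (1.1)·(3.2e-4) / (0.0068) = 0.052
Q_c = 0.052 > K_c = 0.012, so the reverse reaction proceeds.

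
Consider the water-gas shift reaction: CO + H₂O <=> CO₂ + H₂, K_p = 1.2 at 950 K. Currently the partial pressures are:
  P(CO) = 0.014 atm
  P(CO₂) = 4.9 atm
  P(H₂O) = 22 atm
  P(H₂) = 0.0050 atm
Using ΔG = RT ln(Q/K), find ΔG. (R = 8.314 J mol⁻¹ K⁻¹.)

ΔG = -21.4 kJ/mol

Q_p = P(CO₂)·P(H₂) / (P(CO)·P(H₂O)) = (4.9)·(0.0050) / ((0.014)·(22)) = 0.0795
ΔG = RT ln(Q_p/K_p) = (8.314 J mol⁻¹ K⁻¹)(950 K) × ln(0.0795/1.2)
   = (7.898 kJ/mol)(-2.714) = -21.4 kJ/mol
ΔG < 0, so the forward reaction is spontaneous (proceeds forward).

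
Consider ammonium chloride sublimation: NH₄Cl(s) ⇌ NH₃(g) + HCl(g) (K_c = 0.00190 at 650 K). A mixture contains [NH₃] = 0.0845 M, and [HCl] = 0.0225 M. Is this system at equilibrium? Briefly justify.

yes, at equilibrium

(NH₄Cl is a pure solid — omitted from Q_c.)
Q_c = [NH₃]·[HCl] = (0.0845)·(0.0225) = 0.00190
Q_c = 0.00190 = K_c; the system is at equilibrium.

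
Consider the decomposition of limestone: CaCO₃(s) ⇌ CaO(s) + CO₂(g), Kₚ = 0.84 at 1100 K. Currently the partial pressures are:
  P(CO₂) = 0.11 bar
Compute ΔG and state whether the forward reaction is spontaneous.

ΔG = -18.6 kJ/mol; the forward reaction is spontaneous

(CaCO₃, CaO are pure solids — omitted from Qₚ.)
Qₚ = P(CO₂) = 0.110
ΔG = RT ln(Qₚ/Kₚ) = (8.314 J mol⁻¹ K⁻¹)(1100 K) × ln(0.110/0.84)
   = (9.145 kJ/mol)(-2.033) = -18.6 kJ/mol
ΔG < 0, so the forward reaction is spontaneous (proceeds forward).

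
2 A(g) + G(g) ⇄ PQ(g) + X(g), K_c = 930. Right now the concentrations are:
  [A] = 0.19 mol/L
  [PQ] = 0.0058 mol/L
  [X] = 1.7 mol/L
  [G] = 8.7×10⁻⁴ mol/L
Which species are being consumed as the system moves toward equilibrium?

A, G (reactants)

Q_c = [PQ]·[X] / ([A]²·[G]) = (0.0058)·(1.7) / ((0.19)²·(8.7×10⁻⁴)) = 310
Q_c = 310 < K_c = 930: net forward reaction.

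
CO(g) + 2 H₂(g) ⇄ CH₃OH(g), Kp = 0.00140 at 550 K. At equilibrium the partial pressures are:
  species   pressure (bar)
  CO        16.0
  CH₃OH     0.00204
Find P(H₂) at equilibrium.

At equilibrium, Kp = P(CH₃OH) / (P(CO)·P(H₂)²) = 0.00140.
(0.00204) / ((16.0)·(P(H₂))²) = 0.00140
P(H₂)² = 0.0911 ⇒ P(H₂) = 0.302 bar

P(H₂) = 0.302 bar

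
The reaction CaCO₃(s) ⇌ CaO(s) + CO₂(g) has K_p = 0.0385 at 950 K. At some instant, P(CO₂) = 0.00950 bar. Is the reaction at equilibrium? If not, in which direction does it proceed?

toward products

(CaCO₃, CaO are pure solids — omitted from Q_p.)
Q_p = P(CO₂) = 0.00950
Q_p = 0.00950 < K_p = 0.0385, so the forward reaction proceeds.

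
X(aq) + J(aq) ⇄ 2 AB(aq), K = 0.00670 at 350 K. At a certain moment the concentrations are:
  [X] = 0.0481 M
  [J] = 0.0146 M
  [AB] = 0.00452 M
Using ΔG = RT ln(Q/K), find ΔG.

ΔG = 4.27 kJ/mol

Q = [AB]² / ([X]·[J]) = (0.00452)² / ((0.0481)·(0.0146)) = 0.0291
ΔG = RT ln(Q/K) = (8.314 J mol⁻¹ K⁻¹)(350 K) × ln(0.0291/0.00670)
   = (2.910 kJ/mol)(1.469) = 4.27 kJ/mol
ΔG > 0, so the forward reaction is non-spontaneous (proceeds in reverse).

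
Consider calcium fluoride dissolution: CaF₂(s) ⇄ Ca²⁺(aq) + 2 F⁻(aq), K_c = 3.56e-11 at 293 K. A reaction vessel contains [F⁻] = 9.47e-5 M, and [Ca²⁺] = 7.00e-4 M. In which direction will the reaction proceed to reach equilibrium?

(CaF₂ is a pure solid — omitted from Q_c.)
Q_c = [Ca²⁺]·[F⁻]² = (7.00e-4)·(9.47e-5)² = 6.28e-12
Q_c = 6.28e-12 < K_c = 3.56e-11, so the forward reaction proceeds.

toward products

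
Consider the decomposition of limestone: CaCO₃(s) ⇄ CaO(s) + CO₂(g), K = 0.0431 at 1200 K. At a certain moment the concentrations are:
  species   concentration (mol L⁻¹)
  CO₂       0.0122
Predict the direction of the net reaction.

(CaCO₃, CaO are pure solids — omitted from Q.)
Q = [CO₂] = 0.0122
Q = 0.0122 < K = 0.0431, so the forward reaction proceeds.

forward (toward products)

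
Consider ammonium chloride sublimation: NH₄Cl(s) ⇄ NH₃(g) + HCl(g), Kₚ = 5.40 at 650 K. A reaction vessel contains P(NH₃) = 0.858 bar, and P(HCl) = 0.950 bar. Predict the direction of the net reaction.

to the right

(NH₄Cl is a pure solid — omitted from Qₚ.)
Qₚ = P(NH₃)·P(HCl) = (0.858)·(0.950) = 0.815
Qₚ = 0.815 < Kₚ = 5.40, so the forward reaction proceeds.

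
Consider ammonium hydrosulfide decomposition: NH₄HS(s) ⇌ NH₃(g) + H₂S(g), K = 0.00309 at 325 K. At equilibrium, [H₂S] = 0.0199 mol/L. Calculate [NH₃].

(NH₄HS is a pure solid — omitted from K.)
At equilibrium, K = [NH₃]·[H₂S] = 0.00309.
([NH₃])·(0.0199) = 0.00309
[NH₃] = 0.155 mol/L

[NH₃] = 0.155 mol/L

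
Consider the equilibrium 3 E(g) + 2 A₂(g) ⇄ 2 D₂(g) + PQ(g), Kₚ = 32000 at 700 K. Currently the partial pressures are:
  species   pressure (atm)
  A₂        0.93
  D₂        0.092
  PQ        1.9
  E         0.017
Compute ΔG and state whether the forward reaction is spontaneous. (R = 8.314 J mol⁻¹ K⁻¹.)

Qₚ = P(D₂)²·P(PQ) / (P(E)³·P(A₂)²) = (0.092)²·(1.9) / ((0.017)³·(0.93)²) = 3780
ΔG = RT ln(Qₚ/Kₚ) = (8.314 J mol⁻¹ K⁻¹)(700 K) × ln(3780/32000)
   = (5.820 kJ/mol)(-2.136) = -12.4 kJ/mol
ΔG < 0, so the forward reaction is spontaneous (proceeds forward).

ΔG = -12.4 kJ/mol; the forward reaction is spontaneous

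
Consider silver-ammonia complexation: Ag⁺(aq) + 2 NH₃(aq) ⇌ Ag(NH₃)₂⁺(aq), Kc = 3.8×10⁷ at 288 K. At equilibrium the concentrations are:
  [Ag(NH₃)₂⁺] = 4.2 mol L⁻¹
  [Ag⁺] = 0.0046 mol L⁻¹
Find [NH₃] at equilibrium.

At equilibrium, Kc = [Ag(NH₃)₂⁺] / ([Ag⁺]·[NH₃]²) = 3.8×10⁷.
(4.2) / ((0.0046)·([NH₃])²) = 3.8×10⁷
[NH₃]² = 2.40×10⁻⁵ ⇒ [NH₃] = 0.0049 mol L⁻¹

[NH₃] = 0.0049 mol L⁻¹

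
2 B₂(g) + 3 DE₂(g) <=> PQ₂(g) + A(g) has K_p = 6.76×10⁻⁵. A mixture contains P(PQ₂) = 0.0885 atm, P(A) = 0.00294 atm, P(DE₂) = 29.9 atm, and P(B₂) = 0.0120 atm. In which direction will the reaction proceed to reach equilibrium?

no net change (already at equilibrium)

Q_p = P(PQ₂)·P(A) / (P(B₂)²·P(DE₂)³) = (0.0885)·(0.00294) / ((0.0120)²·(29.9)³) = 6.76×10⁻⁵
Q_p = 6.76×10⁻⁵ = K_p, so the system is already at equilibrium.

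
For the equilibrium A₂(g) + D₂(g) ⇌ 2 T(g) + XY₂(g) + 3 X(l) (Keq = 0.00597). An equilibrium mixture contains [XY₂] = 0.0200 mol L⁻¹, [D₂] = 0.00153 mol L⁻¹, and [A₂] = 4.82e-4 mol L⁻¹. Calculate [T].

[T] = 4.69e-4 mol L⁻¹

(X is a pure liquid — omitted from Keq.)
At equilibrium, Keq = [T]²·[XY₂] / ([A₂]·[D₂]) = 0.00597.
([T])²·(0.0200) / ((4.82e-4)·(0.00153)) = 0.00597
[T]² = 2.20e-7 ⇒ [T] = 4.69e-4 mol L⁻¹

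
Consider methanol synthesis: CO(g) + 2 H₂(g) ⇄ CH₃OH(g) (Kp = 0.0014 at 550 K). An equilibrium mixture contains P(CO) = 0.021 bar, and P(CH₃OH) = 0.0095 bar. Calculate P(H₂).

P(H₂) = 18 bar

At equilibrium, Kp = P(CH₃OH) / (P(CO)·P(H₂)²) = 0.0014.
(0.0095) / ((0.021)·(P(H₂))²) = 0.0014
P(H₂)² = 323 ⇒ P(H₂) = 18 bar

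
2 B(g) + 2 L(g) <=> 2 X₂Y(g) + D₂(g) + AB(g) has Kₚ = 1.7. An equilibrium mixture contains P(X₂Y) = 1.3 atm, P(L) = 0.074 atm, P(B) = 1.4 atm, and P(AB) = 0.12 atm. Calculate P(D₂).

P(D₂) = 0.090 atm

At equilibrium, Kₚ = P(X₂Y)²·P(D₂)·P(AB) / (P(B)²·P(L)²) = 1.7.
(1.3)²·(P(D₂))·(0.12) / ((1.4)²·(0.074)²) = 1.7
P(D₂) = 0.0900 = 0.090 atm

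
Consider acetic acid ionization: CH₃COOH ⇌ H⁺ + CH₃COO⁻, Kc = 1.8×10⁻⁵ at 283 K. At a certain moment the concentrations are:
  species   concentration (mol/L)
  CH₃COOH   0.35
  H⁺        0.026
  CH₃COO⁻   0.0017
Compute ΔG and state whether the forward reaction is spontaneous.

Qc = [H⁺]·[CH₃COO⁻] / [CH₃COOH] = (0.026)·(0.0017) / (0.35) = 1.26×10⁻⁴
ΔG = RT ln(Qc/Kc) = (8.314 J mol⁻¹ K⁻¹)(283 K) × ln(1.26×10⁻⁴/1.8×10⁻⁵)
   = (2.353 kJ/mol)(1.946) = 4.58 kJ/mol
ΔG > 0, so the forward reaction is non-spontaneous (proceeds in reverse).

ΔG = 4.58 kJ/mol; the forward reaction is non-spontaneous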